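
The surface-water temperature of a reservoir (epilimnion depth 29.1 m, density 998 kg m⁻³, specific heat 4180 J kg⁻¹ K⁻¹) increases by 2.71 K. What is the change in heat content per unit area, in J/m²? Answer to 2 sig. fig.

Areal heat capacity C = ρ c_p D = 998 × 4180 × 29.1 = 1.21×10^8 J m⁻² K⁻¹.
ΔQ = C ΔT = 1.21×10^8 × 2.71 = 3.29×10^8 J/m².

3.3×10^8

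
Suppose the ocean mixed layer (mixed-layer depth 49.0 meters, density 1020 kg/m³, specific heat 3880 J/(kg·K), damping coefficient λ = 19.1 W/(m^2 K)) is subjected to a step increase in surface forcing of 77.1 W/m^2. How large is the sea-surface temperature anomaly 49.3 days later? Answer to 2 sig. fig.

1.4 K

Areal heat capacity C = ρ c_p D = 1020 × 3880 × 49.0 = 1.94×10^8 J/(m^2 K).
τ = C / λ = 1.94×10^8 / 19.1 = 1.02×10^7 s.
Equilibrium anomaly ΔT_eq = F / λ = 77.1 / 19.1 = 4.04 K.
t = 49.3 days = 4.26×10^6 s, so t/τ = 0.420.
ΔT(t) = ΔT_eq (1 − e^(−t/τ)) = 4.04 × (1 − e^−0.420) = 1.38 K.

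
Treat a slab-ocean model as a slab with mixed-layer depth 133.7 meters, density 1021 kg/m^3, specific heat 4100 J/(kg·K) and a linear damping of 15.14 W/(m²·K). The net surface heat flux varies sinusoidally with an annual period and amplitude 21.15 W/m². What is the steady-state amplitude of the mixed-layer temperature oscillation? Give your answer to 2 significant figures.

Areal heat capacity C = ρ c_p D = 1021 × 4100 × 133.7 = 5.60×10^8 J m⁻² K⁻¹.
Angular frequency ω = 2π / T = 2π / 3.15×10^7 s = 1.99×10^-7 s⁻¹.
√((Cω)² + λ²) = √((112)² + 15.14²) = 113 W/(m²·K).
Amplitude A = F₀ / √((Cω)²+λ²) = 21.15 / 113 = 0.188 K.

0.19 K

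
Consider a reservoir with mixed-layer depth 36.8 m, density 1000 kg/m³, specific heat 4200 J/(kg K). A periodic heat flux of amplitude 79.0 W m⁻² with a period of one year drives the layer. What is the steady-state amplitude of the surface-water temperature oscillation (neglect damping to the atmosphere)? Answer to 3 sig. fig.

Areal heat capacity C = ρ c_p D = 1000 × 4200 × 36.8 = 1.55×10^8 J/(m^2 K).
Angular frequency ω = 2π / T = 2π / 3.15×10^7 s = 1.99×10^-7 s⁻¹.
Cω = 1.55×10^8 × 1.99×10^-7 = 30.8 W/(m²·K).
Amplitude A = F₀ / (Cω) = 79.0 / 30.8 = 2.57 K.

2.57 K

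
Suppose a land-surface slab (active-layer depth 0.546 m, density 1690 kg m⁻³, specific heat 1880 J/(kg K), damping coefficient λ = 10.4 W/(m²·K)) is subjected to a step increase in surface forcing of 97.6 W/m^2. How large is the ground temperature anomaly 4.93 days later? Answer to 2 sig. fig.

8.7 K

Areal heat capacity C = ρ c_p D = 1690 × 1880 × 0.546 = 1.73×10^6 J/(m²·K).
τ = C / λ = 1.73×10^6 / 10.4 = 1.67×10^5 s.
Equilibrium anomaly ΔT_eq = F / λ = 97.6 / 10.4 = 9.38 K.
t = 4.93 days = 4.26×10^5 s, so t/τ = 2.55.
ΔT(t) = ΔT_eq (1 − e^(−t/τ)) = 9.38 × (1 − e^−2.55) = 8.65 K.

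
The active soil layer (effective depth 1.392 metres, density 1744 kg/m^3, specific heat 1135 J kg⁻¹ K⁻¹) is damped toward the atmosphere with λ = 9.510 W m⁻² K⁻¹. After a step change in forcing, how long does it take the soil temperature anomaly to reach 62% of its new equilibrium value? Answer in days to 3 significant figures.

Areal heat capacity C = ρ c_p D = 1744 × 1135 × 1.392 = 2.76×10^6 J m⁻² K⁻¹.
τ = C / λ = 2.76×10^6 / 9.510 = 2.90×10^5 s.
Fraction reached: 1 − e^(−t/τ) = 0.62 ⇒ t = −τ ln(1 − 0.62) = τ × 0.968.
t = 2.80×10^5 s = 3.24 days.

3.24 days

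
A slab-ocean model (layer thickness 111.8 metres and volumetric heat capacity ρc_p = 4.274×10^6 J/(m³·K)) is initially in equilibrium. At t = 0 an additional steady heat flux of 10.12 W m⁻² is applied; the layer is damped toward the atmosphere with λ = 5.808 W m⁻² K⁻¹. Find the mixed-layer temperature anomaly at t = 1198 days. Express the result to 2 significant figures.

1.2 K

Areal heat capacity C = ρc_p × D = 4.274×10^6 × 111.8 = 4.78×10^8 J/(m²·K).
τ = C / λ = 4.78×10^8 / 5.808 = 8.23×10^7 s.
Equilibrium anomaly ΔT_eq = F / λ = 10.12 / 5.808 = 1.74 K.
t = 1198 days = 1.04×10^8 s, so t/τ = 1.26.
ΔT(t) = ΔT_eq (1 − e^(−t/τ)) = 1.74 × (1 − e^−1.26) = 1.25 K.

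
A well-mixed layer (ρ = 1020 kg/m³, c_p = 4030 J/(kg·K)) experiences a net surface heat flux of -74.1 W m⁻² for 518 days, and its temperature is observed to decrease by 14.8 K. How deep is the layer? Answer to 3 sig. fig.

54.5 m

Heat input Q = F Δt = -74.1 × 4.48×10^7 s = -3.32×10^9 J/m².
Required areal heat capacity C = Q / ΔT = 2.24×10^8 J/(m²·K).
Depth D = C / (ρ c_p) = 2.24×10^8 / (1020 × 4030) = 54.5 m.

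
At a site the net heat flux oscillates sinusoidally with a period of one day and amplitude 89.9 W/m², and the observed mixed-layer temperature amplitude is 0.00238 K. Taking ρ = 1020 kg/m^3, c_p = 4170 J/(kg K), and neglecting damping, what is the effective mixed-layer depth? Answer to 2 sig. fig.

ω = 2π / 86400 s = 7.27×10^-5 s⁻¹.
Required C = F₀ / (A ω) = 89.9 / (0.00238 × 7.27×10^-5) = 5.19×10^8 J/(m²·K).
D = C / (ρ c_p) = 5.19×10^8 / (1020 × 4170) = 122 m.

120 m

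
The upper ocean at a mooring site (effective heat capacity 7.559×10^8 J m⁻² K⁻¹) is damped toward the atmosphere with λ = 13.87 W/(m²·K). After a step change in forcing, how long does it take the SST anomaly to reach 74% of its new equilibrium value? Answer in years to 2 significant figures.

2.3 years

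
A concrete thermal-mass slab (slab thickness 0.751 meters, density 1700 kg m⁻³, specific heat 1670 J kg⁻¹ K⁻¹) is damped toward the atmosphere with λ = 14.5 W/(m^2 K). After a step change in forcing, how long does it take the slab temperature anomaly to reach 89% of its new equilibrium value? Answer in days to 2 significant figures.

3.8 days

Areal heat capacity C = ρ c_p D = 1700 × 1670 × 0.751 = 2.13×10^6 J/(m^2 K).
τ = C / λ = 2.13×10^6 / 14.5 = 1.47×10^5 s.
Fraction reached: 1 − e^(−t/τ) = 0.89 ⇒ t = −τ ln(1 − 0.89) = τ × 2.21.
t = 3.25×10^5 s = 3.76 days.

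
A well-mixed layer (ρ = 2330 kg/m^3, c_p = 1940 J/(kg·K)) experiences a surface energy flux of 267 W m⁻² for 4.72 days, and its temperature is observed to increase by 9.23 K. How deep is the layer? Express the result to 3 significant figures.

Heat input Q = F Δt = 267 × 4.08×10^5 s = 1.09×10^8 J/m².
Required areal heat capacity C = Q / ΔT = 1.18×10^7 J/(m²·K).
Depth D = C / (ρ c_p) = 1.18×10^7 / (2330 × 1940) = 2.61 m.

2.61 m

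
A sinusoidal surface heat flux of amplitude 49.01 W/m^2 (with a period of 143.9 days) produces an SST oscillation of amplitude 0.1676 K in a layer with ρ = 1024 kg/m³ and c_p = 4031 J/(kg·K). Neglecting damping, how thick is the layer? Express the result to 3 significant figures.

140 m

ω = 2π / 1.24×10^7 s = 5.05×10^-7 s⁻¹.
Required C = F₀ / (A ω) = 49.01 / (0.1676 × 5.05×10^-7) = 5.79×10^8 J/(m²·K).
D = C / (ρ c_p) = 5.79×10^8 / (1024 × 4031) = 140 m.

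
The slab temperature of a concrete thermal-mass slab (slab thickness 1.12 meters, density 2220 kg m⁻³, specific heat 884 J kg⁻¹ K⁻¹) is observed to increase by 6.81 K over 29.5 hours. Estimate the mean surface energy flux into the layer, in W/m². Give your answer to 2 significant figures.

140

Areal heat capacity C = ρ c_p D = 2220 × 884 × 1.12 = 2.20×10^6 J/(m²·K).
Required heat per unit area: Q = C ΔT = 2.20×10^6 × 6.81 = 1.50×10^7 J/m².
Flux F = Q / Δt = 1.50×10^7 / 1.06×10^5 s = 141 W/m².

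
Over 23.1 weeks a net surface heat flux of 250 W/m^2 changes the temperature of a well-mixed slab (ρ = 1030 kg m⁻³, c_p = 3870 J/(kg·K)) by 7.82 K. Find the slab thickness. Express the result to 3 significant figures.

Heat input Q = F Δt = 250 × 1.40×10^7 s = 3.49×10^9 J/m².
Required areal heat capacity C = Q / ΔT = 4.47×10^8 J/(m²·K).
Depth D = C / (ρ c_p) = 4.47×10^8 / (1030 × 3870) = 112 m.

112 m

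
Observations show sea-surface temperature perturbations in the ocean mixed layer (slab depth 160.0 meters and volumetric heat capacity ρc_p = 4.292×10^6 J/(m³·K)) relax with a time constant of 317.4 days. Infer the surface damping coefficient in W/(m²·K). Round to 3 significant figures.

25.0

Areal heat capacity C = ρc_p × D = 4.292×10^6 × 160.0 = 6.87×10^8 J/(m²·K).
τ = 317.4 days = 2.74×10^7 s.
λ = C / τ = 6.87×10^8 / 2.74×10^7 = 25.0 W/(m²·K).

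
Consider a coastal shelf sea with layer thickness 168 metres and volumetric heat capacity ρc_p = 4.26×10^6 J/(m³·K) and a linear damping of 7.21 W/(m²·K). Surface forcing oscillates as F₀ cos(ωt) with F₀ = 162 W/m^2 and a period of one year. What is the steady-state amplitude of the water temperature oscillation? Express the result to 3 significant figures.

Areal heat capacity C = ρc_p × D = 4.26×10^6 × 168 = 7.16×10^8 J m⁻² K⁻¹.
Angular frequency ω = 2π / T = 2π / 3.15×10^7 s = 1.99×10^-7 s⁻¹.
√((Cω)² + λ²) = √((143)² + 7.21²) = 143 W/(m²·K).
Amplitude A = F₀ / √((Cω)²+λ²) = 162 / 143 = 1.13 K.

1.13 K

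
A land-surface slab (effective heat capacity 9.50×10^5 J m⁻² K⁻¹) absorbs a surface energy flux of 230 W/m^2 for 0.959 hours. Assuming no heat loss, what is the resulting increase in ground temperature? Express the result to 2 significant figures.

0.84 K

Areal heat capacity C = 9.50×10^5 J m⁻² K⁻¹ (given).
Net heat input Q = F Δt = 230 × (0.959 hours × 3600 s/hour) = 7.94×10^5 J/m².
ΔT = Q / C = 7.94×10^5 / 9.50×10^5 = 0.836 K.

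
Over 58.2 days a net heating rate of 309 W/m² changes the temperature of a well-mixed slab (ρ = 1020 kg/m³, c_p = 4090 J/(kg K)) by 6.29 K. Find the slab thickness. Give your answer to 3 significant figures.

Heat input Q = F Δt = 309 × 5.03×10^6 s = 1.55×10^9 J/m².
Required areal heat capacity C = Q / ΔT = 2.47×10^8 J/(m²·K).
Depth D = C / (ρ c_p) = 2.47×10^8 / (1020 × 4090) = 59.2 m.

59.2 m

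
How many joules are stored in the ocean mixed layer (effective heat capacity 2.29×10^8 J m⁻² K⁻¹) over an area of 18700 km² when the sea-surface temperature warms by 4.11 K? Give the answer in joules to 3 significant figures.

1.76×10^19 J

Areal heat capacity C = 2.29×10^8 J m⁻² K⁻¹ (given).
Heat per unit area: q = C ΔT = 2.29×10^8 × 4.11 = 9.41×10^8 J/m².
Total heat: Q = q × A = 9.41×10^8 × (18700 × 10⁶ m²) = 1.76×10^19 J.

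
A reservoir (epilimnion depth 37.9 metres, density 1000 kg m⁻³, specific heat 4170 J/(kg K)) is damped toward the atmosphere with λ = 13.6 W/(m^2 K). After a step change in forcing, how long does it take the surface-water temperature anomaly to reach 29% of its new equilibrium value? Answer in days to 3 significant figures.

46.1 days

Areal heat capacity C = ρ c_p D = 1000 × 4170 × 37.9 = 1.58×10^8 J m⁻² K⁻¹.
τ = C / λ = 1.58×10^8 / 13.6 = 1.16×10^7 s.
Fraction reached: 1 − e^(−t/τ) = 0.29 ⇒ t = −τ ln(1 − 0.29) = τ × 0.342.
t = 3.98×10^6 s = 46.1 days.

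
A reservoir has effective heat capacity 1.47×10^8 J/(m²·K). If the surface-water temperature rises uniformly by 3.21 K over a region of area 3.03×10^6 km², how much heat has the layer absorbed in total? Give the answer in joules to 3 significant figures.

1.43×10^21 J

Areal heat capacity C = 1.47×10^8 J/(m²·K) (given).
Heat per unit area: q = C ΔT = 1.47×10^8 × 3.21 = 4.72×10^8 J/m².
Total heat: Q = q × A = 4.72×10^8 × (3.03×10^6 × 10⁶ m²) = 1.43×10^21 J.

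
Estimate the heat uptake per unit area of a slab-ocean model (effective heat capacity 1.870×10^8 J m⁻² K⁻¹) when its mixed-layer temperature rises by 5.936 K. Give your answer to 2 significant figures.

1.1×10^9

Areal heat capacity C = 1.870×10^8 J m⁻² K⁻¹ (given).
ΔQ = C ΔT = 1.87×10^8 × 5.936 = 1.11×10^9 J/m².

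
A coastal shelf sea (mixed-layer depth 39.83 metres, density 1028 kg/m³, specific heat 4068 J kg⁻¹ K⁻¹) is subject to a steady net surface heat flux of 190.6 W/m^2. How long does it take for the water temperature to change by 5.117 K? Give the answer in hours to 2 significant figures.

1200 hours

Areal heat capacity C = ρ c_p D = 1028 × 4068 × 39.83 = 1.67×10^8 J/(m^2 K).
Time required: Δt = C ΔT / F = 1.67×10^8 × 5.117 / 190.6 = 4.47×10^6 s.
In hours: 4.47×10^6 s / (3600 s/hour) = 1240 hours.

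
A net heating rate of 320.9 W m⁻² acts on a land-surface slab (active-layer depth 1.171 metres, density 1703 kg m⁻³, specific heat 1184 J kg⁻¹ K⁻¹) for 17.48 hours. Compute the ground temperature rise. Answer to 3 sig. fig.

8.55 K

Areal heat capacity C = ρ c_p D = 1703 × 1184 × 1.171 = 2.36×10^6 J/(m²·K).
Net heat input Q = F Δt = 320.9 × (17.48 hours × 3600 s/hour) = 2.02×10^7 J/m².
ΔT = Q / C = 2.02×10^7 / 2.36×10^6 = 8.55 K.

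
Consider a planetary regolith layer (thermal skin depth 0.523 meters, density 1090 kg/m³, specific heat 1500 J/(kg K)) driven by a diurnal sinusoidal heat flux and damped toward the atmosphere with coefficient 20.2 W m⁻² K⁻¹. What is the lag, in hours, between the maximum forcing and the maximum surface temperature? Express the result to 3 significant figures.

4.80 hours

Areal heat capacity C = ρ c_p D = 1090 × 1500 × 0.523 = 8.55×10^5 J m⁻² K⁻¹.
ω = 2π / 86400 s = 7.27×10^-5 s⁻¹.
Phase lag φ = arctan(Cω/λ) = arctan(62.2/20.2) = 1.26 rad.
Time lag = φ / ω = 1.26 / 7.27×10^-5 = 17300 s = 4.80 hours.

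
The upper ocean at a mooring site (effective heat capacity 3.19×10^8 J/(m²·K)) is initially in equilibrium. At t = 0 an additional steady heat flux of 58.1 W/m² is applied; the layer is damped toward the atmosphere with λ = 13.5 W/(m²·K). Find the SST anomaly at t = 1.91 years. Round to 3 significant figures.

Areal heat capacity C = 3.19×10^8 J/(m²·K) (given).
τ = C / λ = 3.19×10^8 / 13.5 = 2.36×10^7 s.
Equilibrium anomaly ΔT_eq = F / λ = 58.1 / 13.5 = 4.30 K.
t = 1.91 years = 6.03×10^7 s, so t/τ = 2.55.
ΔT(t) = ΔT_eq (1 − e^(−t/τ)) = 4.30 × (1 − e^−2.55) = 3.97 K.

3.97 K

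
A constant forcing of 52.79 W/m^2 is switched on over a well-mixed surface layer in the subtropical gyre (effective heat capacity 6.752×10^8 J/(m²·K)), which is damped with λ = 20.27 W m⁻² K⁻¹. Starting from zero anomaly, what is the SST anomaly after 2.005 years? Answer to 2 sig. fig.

2.2 K

Areal heat capacity C = 6.752×10^8 J/(m²·K) (given).
τ = C / λ = 6.75×10^8 / 20.27 = 3.33×10^7 s.
Equilibrium anomaly ΔT_eq = F / λ = 52.79 / 20.27 = 2.60 K.
t = 2.005 years = 6.33×10^7 s, so t/τ = 1.90.
ΔT(t) = ΔT_eq (1 − e^(−t/τ)) = 2.60 × (1 − e^−1.90) = 2.21 K.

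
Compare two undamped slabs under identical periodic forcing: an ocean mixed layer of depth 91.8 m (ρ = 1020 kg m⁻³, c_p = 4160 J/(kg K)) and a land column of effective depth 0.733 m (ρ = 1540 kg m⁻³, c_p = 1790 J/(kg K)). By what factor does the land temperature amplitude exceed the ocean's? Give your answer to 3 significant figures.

193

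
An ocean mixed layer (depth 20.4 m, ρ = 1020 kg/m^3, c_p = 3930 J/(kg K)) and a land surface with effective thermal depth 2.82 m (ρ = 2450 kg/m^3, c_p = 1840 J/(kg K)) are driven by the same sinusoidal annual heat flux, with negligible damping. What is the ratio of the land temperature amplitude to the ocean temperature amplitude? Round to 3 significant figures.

C_ocean = 1020 × 3930 × 20.4 = 8.18×10^7 J/(m²·K).
C_land = 2450 × 1840 × 2.82 = 1.27×10^7 J/(m²·K).
Undamped amplitude ∝ 1/C, so A_land/A_ocean = C_ocean/C_land = 6.43.

6.43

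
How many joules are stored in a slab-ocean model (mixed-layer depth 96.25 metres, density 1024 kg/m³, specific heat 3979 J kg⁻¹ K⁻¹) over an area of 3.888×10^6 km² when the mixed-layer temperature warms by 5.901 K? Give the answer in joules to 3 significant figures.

9.00×10^21 J

Areal heat capacity C = ρ c_p D = 1024 × 3979 × 96.25 = 3.92×10^8 J/(m²·K).
Heat per unit area: q = C ΔT = 3.92×10^8 × 5.901 = 2.31×10^9 J/m².
Total heat: Q = q × A = 2.31×10^9 × (3.888×10^6 × 10⁶ m²) = 9.00×10^21 J.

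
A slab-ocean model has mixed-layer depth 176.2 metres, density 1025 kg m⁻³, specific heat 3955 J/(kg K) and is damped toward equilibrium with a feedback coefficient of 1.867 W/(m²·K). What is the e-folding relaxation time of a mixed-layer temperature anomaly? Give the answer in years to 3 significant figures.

Areal heat capacity C = ρ c_p D = 1025 × 3955 × 176.2 = 7.14×10^8 J m⁻² K⁻¹.
Relaxation time τ = C / λ = 7.14×10^8 / 1.867 = 3.83×10^8 s.
In years: 3.83×10^8 s / (3.156×10^7 s/year) = 12.1 years.

12.1 years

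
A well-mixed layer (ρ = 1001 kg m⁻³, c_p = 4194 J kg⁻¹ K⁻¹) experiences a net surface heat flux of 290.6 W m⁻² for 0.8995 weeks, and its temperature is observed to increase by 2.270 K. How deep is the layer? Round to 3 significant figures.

16.6 m

Heat input Q = F Δt = 290.6 × 5.44×10^5 s = 1.58×10^8 J/m².
Required areal heat capacity C = Q / ΔT = 6.96×10^7 J/(m²·K).
Depth D = C / (ρ c_p) = 6.96×10^7 / (1001 × 4194) = 16.6 m.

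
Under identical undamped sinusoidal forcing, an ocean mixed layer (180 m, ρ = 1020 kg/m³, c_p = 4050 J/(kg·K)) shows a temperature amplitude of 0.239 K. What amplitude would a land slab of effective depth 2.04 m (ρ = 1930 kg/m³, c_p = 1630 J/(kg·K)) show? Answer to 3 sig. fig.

27.7 K

C_ocean = 7.44×10^8 J/(m²·K); C_land = 6.42×10^6 J/(m²·K).
A ∝ 1/C ⇒ A_land = A_ocean × C_ocean/C_land = 0.239 × 116 = 27.7 K.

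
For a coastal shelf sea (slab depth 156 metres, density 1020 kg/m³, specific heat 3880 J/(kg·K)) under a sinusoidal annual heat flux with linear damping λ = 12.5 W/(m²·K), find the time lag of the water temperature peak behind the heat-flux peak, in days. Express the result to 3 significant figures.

Areal heat capacity C = ρ c_p D = 1020 × 3880 × 156 = 6.17×10^8 J/(m^2 K).
ω = 2π / 3.15×10^7 s = 1.99×10^-7 s⁻¹.
Phase lag φ = arctan(Cω/λ) = arctan(123/12.5) = 1.47 rad.
Time lag = φ / ω = 1.47 / 1.99×10^-7 = 7.38×10^6 s = 85.4 days.

85.4 days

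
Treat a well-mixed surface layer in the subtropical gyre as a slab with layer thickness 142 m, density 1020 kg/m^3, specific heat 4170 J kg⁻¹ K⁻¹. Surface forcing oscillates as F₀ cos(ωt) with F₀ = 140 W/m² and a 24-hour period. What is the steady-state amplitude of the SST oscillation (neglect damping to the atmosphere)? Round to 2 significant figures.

0.0032 K

Areal heat capacity C = ρ c_p D = 1020 × 4170 × 142 = 6.04×10^8 J/(m²·K).
Angular frequency ω = 2π / T = 2π / 86400 s = 7.27×10^-5 s⁻¹.
Cω = 6.04×10^8 × 7.27×10^-5 = 43900 W/(m²·K).
Amplitude A = F₀ / (Cω) = 140 / 43900 = 0.00319 K.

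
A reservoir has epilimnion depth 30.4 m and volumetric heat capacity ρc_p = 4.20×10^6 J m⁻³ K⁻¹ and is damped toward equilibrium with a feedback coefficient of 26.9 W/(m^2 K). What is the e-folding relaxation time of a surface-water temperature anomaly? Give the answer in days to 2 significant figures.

55 days

Areal heat capacity C = ρc_p × D = 4.20×10^6 × 30.4 = 1.28×10^8 J/(m²·K).
Relaxation time τ = C / λ = 1.28×10^8 / 26.9 = 4.75×10^6 s.
In days: 4.75×10^6 s / (86400 s/day) = 54.9 days.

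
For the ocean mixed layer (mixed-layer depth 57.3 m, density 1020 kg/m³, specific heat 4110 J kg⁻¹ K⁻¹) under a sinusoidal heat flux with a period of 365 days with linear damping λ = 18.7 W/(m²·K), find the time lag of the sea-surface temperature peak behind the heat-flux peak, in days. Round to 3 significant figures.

69.6 days

Areal heat capacity C = ρ c_p D = 1020 × 4110 × 57.3 = 2.40×10^8 J/(m^2 K).
ω = 2π / 3.15×10^7 s = 1.99×10^-7 s⁻¹.
Phase lag φ = arctan(Cω/λ) = arctan(47.9/18.7) = 1.20 rad.
Time lag = φ / ω = 1.20 / 1.99×10^-7 = 6.01×10^6 s = 69.6 days.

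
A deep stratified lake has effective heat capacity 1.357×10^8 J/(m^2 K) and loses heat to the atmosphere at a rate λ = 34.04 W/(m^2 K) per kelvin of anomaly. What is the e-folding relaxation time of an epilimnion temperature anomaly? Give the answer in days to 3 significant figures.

46.1 days

Areal heat capacity C = 1.357×10^8 J/(m^2 K) (given).
Relaxation time τ = C / λ = 1.36×10^8 / 34.04 = 3.99×10^6 s.
In days: 3.99×10^6 s / (86400 s/day) = 46.1 days.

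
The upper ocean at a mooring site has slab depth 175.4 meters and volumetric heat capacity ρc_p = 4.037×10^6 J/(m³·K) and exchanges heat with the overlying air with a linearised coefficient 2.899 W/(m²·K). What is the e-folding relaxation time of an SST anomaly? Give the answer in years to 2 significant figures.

7.7 years

Areal heat capacity C = ρc_p × D = 4.037×10^6 × 175.4 = 7.08×10^8 J/(m^2 K).
Relaxation time τ = C / λ = 7.08×10^8 / 2.899 = 2.44×10^8 s.
In years: 2.44×10^8 s / (3.156×10^7 s/year) = 7.74 years.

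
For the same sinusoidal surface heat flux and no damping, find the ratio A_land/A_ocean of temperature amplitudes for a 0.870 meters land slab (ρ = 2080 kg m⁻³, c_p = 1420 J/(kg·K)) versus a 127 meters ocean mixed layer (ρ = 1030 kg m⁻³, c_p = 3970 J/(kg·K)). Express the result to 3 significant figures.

202

C_ocean = 1030 × 3970 × 127 = 5.19×10^8 J/(m²·K).
C_land = 2080 × 1420 × 0.870 = 2.57×10^6 J/(m²·K).
Undamped amplitude ∝ 1/C, so A_land/A_ocean = C_ocean/C_land = 202.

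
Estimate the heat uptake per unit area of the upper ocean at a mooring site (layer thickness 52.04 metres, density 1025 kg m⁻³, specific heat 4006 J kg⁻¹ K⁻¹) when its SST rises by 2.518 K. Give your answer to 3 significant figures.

5.38×10^8

Areal heat capacity C = ρ c_p D = 1025 × 4006 × 52.04 = 2.14×10^8 J/(m²·K).
ΔQ = C ΔT = 2.14×10^8 × 2.518 = 5.38×10^8 J/m².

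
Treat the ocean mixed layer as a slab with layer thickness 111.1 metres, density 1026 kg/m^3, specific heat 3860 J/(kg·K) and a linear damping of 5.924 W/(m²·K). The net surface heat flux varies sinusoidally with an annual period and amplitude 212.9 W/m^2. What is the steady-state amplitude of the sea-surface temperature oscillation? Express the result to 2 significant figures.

2.4 K

Areal heat capacity C = ρ c_p D = 1026 × 3860 × 111.1 = 4.40×10^8 J/(m^2 K).
Angular frequency ω = 2π / T = 2π / 3.15×10^7 s = 1.99×10^-7 s⁻¹.
√((Cω)² + λ²) = √((87.7)² + 5.924²) = 87.9 W/(m²·K).
Amplitude A = F₀ / √((Cω)²+λ²) = 212.9 / 87.9 = 2.42 K.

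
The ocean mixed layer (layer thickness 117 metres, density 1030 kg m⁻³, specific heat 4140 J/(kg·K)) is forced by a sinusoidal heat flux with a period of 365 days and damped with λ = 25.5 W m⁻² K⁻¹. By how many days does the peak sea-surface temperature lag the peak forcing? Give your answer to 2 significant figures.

Areal heat capacity C = ρ c_p D = 1030 × 4140 × 117 = 4.99×10^8 J m⁻² K⁻¹.
ω = 2π / 3.15×10^7 s = 1.99×10^-7 s⁻¹.
Phase lag φ = arctan(Cω/λ) = arctan(99.4/25.5) = 1.32 rad.
Time lag = φ / ω = 1.32 / 1.99×10^-7 = 6.62×10^6 s = 76.7 days.

77 days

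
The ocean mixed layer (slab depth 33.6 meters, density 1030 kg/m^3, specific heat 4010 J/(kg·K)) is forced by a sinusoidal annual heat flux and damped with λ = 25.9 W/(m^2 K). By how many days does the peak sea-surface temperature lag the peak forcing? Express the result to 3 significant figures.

Areal heat capacity C = ρ c_p D = 1030 × 4010 × 33.6 = 1.39×10^8 J m⁻² K⁻¹.
ω = 2π / 3.15×10^7 s = 1.99×10^-7 s⁻¹.
Phase lag φ = arctan(Cω/λ) = arctan(27.6/25.9) = 0.818 rad.
Time lag = φ / ω = 0.818 / 1.99×10^-7 = 4.11×10^6 s = 47.5 days.

47.5 days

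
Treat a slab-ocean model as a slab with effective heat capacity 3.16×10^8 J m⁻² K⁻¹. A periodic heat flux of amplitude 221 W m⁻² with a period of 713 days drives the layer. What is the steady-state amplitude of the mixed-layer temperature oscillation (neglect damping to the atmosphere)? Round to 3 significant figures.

Areal heat capacity C = 3.16×10^8 J m⁻² K⁻¹ (given).
Angular frequency ω = 2π / T = 2π / 6.16×10^7 s = 1.02×10^-7 s⁻¹.
Cω = 3.16×10^8 × 1.02×10^-7 = 32.2 W/(m²·K).
Amplitude A = F₀ / (Cω) = 221 / 32.2 = 6.86 K.

6.86 K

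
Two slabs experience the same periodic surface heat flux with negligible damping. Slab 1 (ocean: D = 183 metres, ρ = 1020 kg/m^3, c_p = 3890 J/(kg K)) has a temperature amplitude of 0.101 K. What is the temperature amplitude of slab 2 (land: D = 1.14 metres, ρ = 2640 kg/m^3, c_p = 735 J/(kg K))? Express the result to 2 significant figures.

C_ocean = 7.26×10^8 J/(m²·K); C_land = 2.21×10^6 J/(m²·K).
A ∝ 1/C ⇒ A_land = A_ocean × C_ocean/C_land = 0.101 × 328 = 33.2 K.

33 K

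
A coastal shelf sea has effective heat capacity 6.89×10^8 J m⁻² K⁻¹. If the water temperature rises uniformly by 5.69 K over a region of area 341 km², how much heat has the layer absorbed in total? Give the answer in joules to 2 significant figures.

Areal heat capacity C = 6.89×10^8 J m⁻² K⁻¹ (given).
Heat per unit area: q = C ΔT = 6.89×10^8 × 5.69 = 3.92×10^9 J/m².
Total heat: Q = q × A = 3.92×10^9 × (341 × 10⁶ m²) = 1.34×10^18 J.

1.3×10^18 J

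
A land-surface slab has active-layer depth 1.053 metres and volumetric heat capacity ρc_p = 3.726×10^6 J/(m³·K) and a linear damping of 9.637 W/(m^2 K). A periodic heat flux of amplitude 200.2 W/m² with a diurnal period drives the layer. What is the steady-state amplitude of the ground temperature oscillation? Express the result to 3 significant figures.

0.701 K

Areal heat capacity C = ρc_p × D = 3.726×10^6 × 1.053 = 3.92×10^6 J/(m^2 K).
Angular frequency ω = 2π / T = 2π / 86400 s = 7.27×10^-5 s⁻¹.
√((Cω)² + λ²) = √((285)² + 9.637²) = 285 W/(m²·K).
Amplitude A = F₀ / √((Cω)²+λ²) = 200.2 / 285 = 0.701 K.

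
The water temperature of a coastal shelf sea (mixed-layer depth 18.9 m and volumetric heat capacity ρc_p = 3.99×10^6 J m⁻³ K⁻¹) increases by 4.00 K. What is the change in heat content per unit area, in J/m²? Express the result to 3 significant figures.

Areal heat capacity C = ρc_p × D = 3.99×10^6 × 18.9 = 7.54×10^7 J/(m²·K).
ΔQ = C ΔT = 7.54×10^7 × 4.00 = 3.02×10^8 J/m².

3.02×10^8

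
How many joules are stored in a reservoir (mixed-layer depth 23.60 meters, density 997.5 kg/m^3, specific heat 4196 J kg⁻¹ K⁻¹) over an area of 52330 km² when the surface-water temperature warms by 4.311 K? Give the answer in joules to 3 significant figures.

2.23×10^19 J

Areal heat capacity C = ρ c_p D = 997.5 × 4196 × 23.60 = 9.88×10^7 J/(m²·K).
Heat per unit area: q = C ΔT = 9.88×10^7 × 4.311 = 4.26×10^8 J/m².
Total heat: Q = q × A = 4.26×10^8 × (52330 × 10⁶ m²) = 2.23×10^19 J.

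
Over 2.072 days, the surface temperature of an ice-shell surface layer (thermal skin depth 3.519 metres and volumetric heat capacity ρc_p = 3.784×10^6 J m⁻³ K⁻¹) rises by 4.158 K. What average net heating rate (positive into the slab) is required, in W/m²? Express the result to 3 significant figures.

Areal heat capacity C = ρc_p × D = 3.784×10^6 × 3.519 = 1.33×10^7 J/(m²·K).
Required heat per unit area: Q = C ΔT = 1.33×10^7 × 4.158 = 5.54×10^7 J/m².
Flux F = Q / Δt = 5.54×10^7 / 1.79×10^5 s = 309 W/m².

309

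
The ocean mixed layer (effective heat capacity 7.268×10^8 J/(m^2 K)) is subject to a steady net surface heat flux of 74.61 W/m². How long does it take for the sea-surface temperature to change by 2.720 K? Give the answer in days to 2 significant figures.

Areal heat capacity C = 7.268×10^8 J/(m^2 K) (given).
Time required: Δt = C ΔT / F = 7.27×10^8 × 2.720 / 74.61 = 2.65×10^7 s.
In days: 2.65×10^7 s / (86400 s/day) = 307 days.

310 days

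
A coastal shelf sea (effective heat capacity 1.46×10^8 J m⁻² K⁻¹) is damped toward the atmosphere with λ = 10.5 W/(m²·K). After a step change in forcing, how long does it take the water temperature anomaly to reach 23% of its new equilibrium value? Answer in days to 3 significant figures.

42.1 days

Areal heat capacity C = 1.46×10^8 J m⁻² K⁻¹ (given).
τ = C / λ = 1.46×10^8 / 10.5 = 1.39×10^7 s.
Fraction reached: 1 − e^(−t/τ) = 0.23 ⇒ t = −τ ln(1 − 0.23) = τ × 0.261.
t = 3.63×10^6 s = 42.1 days.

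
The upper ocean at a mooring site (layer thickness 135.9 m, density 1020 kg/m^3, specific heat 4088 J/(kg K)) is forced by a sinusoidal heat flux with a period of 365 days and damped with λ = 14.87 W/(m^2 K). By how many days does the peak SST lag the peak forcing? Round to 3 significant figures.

Areal heat capacity C = ρ c_p D = 1020 × 4088 × 135.9 = 5.67×10^8 J m⁻² K⁻¹.
ω = 2π / 3.15×10^7 s = 1.99×10^-7 s⁻¹.
Phase lag φ = arctan(Cω/λ) = arctan(113/14.87) = 1.44 rad.
Time lag = φ / ω = 1.44 / 1.99×10^-7 = 7.23×10^6 s = 83.6 days.

83.6 days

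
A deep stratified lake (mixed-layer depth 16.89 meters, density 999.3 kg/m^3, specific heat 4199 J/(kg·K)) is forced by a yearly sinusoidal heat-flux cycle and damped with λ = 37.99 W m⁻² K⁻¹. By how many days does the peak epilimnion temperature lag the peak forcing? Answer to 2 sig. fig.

21 days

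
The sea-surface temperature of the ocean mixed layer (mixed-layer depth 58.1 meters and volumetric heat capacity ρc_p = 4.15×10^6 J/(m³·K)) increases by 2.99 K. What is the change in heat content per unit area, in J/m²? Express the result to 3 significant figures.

Areal heat capacity C = ρc_p × D = 4.15×10^6 × 58.1 = 2.41×10^8 J/(m²·K).
ΔQ = C ΔT = 2.41×10^8 × 2.99 = 7.21×10^8 J/m².

7.21×10^8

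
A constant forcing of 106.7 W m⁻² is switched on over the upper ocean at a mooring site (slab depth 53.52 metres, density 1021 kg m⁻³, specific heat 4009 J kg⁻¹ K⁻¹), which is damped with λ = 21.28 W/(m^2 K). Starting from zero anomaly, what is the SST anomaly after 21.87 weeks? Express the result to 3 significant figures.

Areal heat capacity C = ρ c_p D = 1021 × 4009 × 53.52 = 2.19×10^8 J/(m^2 K).
τ = C / λ = 2.19×10^8 / 21.28 = 1.03×10^7 s.
Equilibrium anomaly ΔT_eq = F / λ = 106.7 / 21.28 = 5.01 K.
t = 21.87 weeks = 1.32×10^7 s, so t/τ = 1.28.
ΔT(t) = ΔT_eq (1 − e^(−t/τ)) = 5.01 × (1 − e^−1.28) = 3.63 K.

3.63 K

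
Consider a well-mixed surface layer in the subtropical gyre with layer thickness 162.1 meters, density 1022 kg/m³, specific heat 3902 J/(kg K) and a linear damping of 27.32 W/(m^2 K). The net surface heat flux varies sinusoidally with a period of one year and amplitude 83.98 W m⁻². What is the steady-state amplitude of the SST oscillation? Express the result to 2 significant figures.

0.64 K

Areal heat capacity C = ρ c_p D = 1022 × 3902 × 162.1 = 6.46×10^8 J/(m^2 K).
Angular frequency ω = 2π / T = 2π / 3.15×10^7 s = 1.99×10^-7 s⁻¹.
√((Cω)² + λ²) = √((129)² + 27.32²) = 132 W/(m²·K).
Amplitude A = F₀ / √((Cω)²+λ²) = 83.98 / 132 = 0.638 K.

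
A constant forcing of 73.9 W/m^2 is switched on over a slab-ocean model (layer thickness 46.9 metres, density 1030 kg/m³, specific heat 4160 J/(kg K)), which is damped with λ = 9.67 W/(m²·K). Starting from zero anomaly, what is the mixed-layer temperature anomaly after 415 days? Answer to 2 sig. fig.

6.3 K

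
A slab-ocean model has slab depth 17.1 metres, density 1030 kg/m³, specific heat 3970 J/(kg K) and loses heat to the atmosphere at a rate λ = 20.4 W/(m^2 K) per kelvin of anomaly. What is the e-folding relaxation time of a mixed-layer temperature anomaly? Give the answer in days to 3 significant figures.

39.7 days

Areal heat capacity C = ρ c_p D = 1030 × 3970 × 17.1 = 6.99×10^7 J/(m²·K).
Relaxation time τ = C / λ = 6.99×10^7 / 20.4 = 3.43×10^6 s.
In days: 3.43×10^6 s / (86400 s/day) = 39.7 days.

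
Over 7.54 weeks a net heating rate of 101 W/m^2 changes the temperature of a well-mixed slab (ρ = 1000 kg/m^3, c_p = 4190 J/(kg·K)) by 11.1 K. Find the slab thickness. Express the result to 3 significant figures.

Heat input Q = F Δt = 101 × 4.56×10^6 s = 4.61×10^8 J/m².
Required areal heat capacity C = Q / ΔT = 4.15×10^7 J/(m²·K).
Depth D = C / (ρ c_p) = 4.15×10^7 / (1000 × 4190) = 9.90 m.

9.90 m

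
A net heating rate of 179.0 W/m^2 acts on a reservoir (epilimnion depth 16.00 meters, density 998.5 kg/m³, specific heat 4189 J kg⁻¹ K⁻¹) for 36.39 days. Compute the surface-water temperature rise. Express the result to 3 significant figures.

Areal heat capacity C = ρ c_p D = 998.5 × 4189 × 16.00 = 6.69×10^7 J m⁻² K⁻¹.
Net heat input Q = F Δt = 179.0 × (36.39 days × 86400 s/day) = 5.63×10^8 J/m².
ΔT = Q / C = 5.63×10^8 / 6.69×10^7 = 8.41 K.

8.41 K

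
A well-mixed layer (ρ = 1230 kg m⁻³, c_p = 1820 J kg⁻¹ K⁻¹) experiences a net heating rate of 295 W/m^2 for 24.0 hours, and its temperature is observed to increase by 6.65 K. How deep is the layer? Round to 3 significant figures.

Heat input Q = F Δt = 295 × 86400 s = 2.55×10^7 J/m².
Required areal heat capacity C = Q / ΔT = 3.83×10^6 J/(m²·K).
Depth D = C / (ρ c_p) = 3.83×10^6 / (1230 × 1820) = 1.71 m.

1.71 m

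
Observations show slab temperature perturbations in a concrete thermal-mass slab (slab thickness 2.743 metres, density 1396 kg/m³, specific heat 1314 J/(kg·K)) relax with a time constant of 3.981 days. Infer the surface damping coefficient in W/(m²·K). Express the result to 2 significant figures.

15

Areal heat capacity C = ρ c_p D = 1396 × 1314 × 2.743 = 5.03×10^6 J/(m^2 K).
τ = 3.981 days = 3.44×10^5 s.
λ = C / τ = 5.03×10^6 / 3.44×10^5 = 14.6 W/(m²·K).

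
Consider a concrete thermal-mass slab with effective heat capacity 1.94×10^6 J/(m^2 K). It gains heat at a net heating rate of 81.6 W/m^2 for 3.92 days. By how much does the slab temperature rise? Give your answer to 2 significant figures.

14 K

Areal heat capacity C = 1.94×10^6 J/(m^2 K) (given).
Net heat input Q = F Δt = 81.6 × (3.92 days × 86400 s/day) = 2.76×10^7 J/m².
ΔT = Q / C = 2.76×10^7 / 1.94×10^6 = 14.2 K.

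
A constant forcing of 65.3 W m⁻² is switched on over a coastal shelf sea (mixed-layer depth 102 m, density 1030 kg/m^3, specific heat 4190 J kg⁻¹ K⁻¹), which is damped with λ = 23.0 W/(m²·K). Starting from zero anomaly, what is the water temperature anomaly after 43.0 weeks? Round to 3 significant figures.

Areal heat capacity C = ρ c_p D = 1030 × 4190 × 102 = 4.40×10^8 J/(m²·K).
τ = C / λ = 4.40×10^8 / 23.0 = 1.91×10^7 s.
Equilibrium anomaly ΔT_eq = F / λ = 65.3 / 23.0 = 2.84 K.
t = 43.0 weeks = 2.60×10^7 s, so t/τ = 1.36.
ΔT(t) = ΔT_eq (1 − e^(−t/τ)) = 2.84 × (1 − e^−1.36) = 2.11 K.

2.11 K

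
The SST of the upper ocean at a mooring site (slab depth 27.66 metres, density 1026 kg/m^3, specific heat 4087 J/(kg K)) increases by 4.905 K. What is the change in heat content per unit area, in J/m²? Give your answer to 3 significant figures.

5.69×10^8

Areal heat capacity C = ρ c_p D = 1026 × 4087 × 27.66 = 1.16×10^8 J/(m²·K).
ΔQ = C ΔT = 1.16×10^8 × 4.905 = 5.69×10^8 J/m².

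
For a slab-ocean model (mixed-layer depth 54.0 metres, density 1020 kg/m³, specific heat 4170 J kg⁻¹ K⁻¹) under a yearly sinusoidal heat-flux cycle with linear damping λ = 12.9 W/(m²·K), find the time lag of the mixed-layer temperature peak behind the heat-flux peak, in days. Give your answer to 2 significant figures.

75 days

Areal heat capacity C = ρ c_p D = 1020 × 4170 × 54.0 = 2.30×10^8 J/(m²·K).
ω = 2π / 3.15×10^7 s = 1.99×10^-7 s⁻¹.
Phase lag φ = arctan(Cω/λ) = arctan(45.8/12.9) = 1.30 rad.
Time lag = φ / ω = 1.30 / 1.99×10^-7 = 6.50×10^6 s = 75.3 days.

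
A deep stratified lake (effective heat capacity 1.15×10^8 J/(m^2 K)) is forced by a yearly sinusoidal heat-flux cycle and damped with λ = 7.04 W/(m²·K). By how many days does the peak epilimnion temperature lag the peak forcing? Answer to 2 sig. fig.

Areal heat capacity C = 1.15×10^8 J/(m^2 K) (given).
ω = 2π / 3.15×10^7 s = 1.99×10^-7 s⁻¹.
Phase lag φ = arctan(Cω/λ) = arctan(22.9/7.04) = 1.27 rad.
Time lag = φ / ω = 1.27 / 1.99×10^-7 = 6.39×10^6 s = 73.9 days.

74 days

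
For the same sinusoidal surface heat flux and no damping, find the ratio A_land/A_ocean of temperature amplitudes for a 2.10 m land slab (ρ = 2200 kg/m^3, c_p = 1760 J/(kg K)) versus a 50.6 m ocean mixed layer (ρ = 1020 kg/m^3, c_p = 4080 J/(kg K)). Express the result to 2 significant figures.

26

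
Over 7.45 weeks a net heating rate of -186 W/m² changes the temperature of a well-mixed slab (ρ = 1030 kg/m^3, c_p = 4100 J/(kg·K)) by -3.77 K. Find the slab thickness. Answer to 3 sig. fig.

Heat input Q = F Δt = -186 × 4.51×10^6 s = -8.38×10^8 J/m².
Required areal heat capacity C = Q / ΔT = 2.22×10^8 J/(m²·K).
Depth D = C / (ρ c_p) = 2.22×10^8 / (1030 × 4100) = 52.6 m.

52.6 m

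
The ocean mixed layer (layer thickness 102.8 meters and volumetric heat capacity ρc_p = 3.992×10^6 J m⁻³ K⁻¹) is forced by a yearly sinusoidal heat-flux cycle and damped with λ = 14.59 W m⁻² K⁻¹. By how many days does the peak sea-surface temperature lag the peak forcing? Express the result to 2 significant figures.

81 days

Areal heat capacity C = ρc_p × D = 3.992×10^6 × 102.8 = 4.10×10^8 J/(m^2 K).
ω = 2π / 3.15×10^7 s = 1.99×10^-7 s⁻¹.
Phase lag φ = arctan(Cω/λ) = arctan(81.8/14.59) = 1.39 rad.
Time lag = φ / ω = 1.39 / 1.99×10^-7 = 7.00×10^6 s = 81.0 days.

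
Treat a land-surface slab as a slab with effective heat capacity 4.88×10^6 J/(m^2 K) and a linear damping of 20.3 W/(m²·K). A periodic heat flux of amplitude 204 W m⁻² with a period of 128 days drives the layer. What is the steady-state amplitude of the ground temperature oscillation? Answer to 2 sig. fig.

10 K

Areal heat capacity C = 4.88×10^6 J/(m^2 K) (given).
Angular frequency ω = 2π / T = 2π / 1.11×10^7 s = 5.68×10^-7 s⁻¹.
√((Cω)² + λ²) = √((2.77)² + 20.3²) = 20.5 W/(m²·K).
Amplitude A = F₀ / √((Cω)²+λ²) = 204 / 20.5 = 9.96 K.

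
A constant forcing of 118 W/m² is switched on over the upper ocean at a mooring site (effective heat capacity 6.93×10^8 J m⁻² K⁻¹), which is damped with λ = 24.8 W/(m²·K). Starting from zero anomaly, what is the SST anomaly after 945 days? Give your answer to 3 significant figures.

Areal heat capacity C = 6.93×10^8 J m⁻² K⁻¹ (given).
τ = C / λ = 6.93×10^8 / 24.8 = 2.79×10^7 s.
Equilibrium anomaly ΔT_eq = F / λ = 118 / 24.8 = 4.76 K.
t = 945 days = 8.16×10^7 s, so t/τ = 2.92.
ΔT(t) = ΔT_eq (1 − e^(−t/τ)) = 4.76 × (1 − e^−2.92) = 4.50 K.

4.50 K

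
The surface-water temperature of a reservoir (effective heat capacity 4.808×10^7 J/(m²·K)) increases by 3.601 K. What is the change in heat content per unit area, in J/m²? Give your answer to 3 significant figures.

Areal heat capacity C = 4.808×10^7 J/(m²·K) (given).
ΔQ = C ΔT = 4.81×10^7 × 3.601 = 1.73×10^8 J/m².

1.73×10^8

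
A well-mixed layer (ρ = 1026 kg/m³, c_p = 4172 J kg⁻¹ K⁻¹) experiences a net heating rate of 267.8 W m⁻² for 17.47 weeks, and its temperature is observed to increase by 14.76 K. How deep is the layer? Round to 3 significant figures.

Heat input Q = F Δt = 267.8 × 1.06×10^7 s = 2.83×10^9 J/m².
Required areal heat capacity C = Q / ΔT = 1.92×10^8 J/(m²·K).
Depth D = C / (ρ c_p) = 1.92×10^8 / (1026 × 4172) = 44.8 m.

44.8 m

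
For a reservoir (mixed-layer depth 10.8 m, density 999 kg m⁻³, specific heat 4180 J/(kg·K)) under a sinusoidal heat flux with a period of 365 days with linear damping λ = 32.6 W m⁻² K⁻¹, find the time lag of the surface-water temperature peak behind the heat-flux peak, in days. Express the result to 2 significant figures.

Areal heat capacity C = ρ c_p D = 999 × 4180 × 10.8 = 4.51×10^7 J/(m²·K).
ω = 2π / 3.15×10^7 s = 1.99×10^-7 s⁻¹.
Phase lag φ = arctan(Cω/λ) = arctan(8.99/32.6) = 0.269 rad.
Time lag = φ / ω = 0.269 / 1.99×10^-7 = 1.35×10^6 s = 15.6 days.

16 days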